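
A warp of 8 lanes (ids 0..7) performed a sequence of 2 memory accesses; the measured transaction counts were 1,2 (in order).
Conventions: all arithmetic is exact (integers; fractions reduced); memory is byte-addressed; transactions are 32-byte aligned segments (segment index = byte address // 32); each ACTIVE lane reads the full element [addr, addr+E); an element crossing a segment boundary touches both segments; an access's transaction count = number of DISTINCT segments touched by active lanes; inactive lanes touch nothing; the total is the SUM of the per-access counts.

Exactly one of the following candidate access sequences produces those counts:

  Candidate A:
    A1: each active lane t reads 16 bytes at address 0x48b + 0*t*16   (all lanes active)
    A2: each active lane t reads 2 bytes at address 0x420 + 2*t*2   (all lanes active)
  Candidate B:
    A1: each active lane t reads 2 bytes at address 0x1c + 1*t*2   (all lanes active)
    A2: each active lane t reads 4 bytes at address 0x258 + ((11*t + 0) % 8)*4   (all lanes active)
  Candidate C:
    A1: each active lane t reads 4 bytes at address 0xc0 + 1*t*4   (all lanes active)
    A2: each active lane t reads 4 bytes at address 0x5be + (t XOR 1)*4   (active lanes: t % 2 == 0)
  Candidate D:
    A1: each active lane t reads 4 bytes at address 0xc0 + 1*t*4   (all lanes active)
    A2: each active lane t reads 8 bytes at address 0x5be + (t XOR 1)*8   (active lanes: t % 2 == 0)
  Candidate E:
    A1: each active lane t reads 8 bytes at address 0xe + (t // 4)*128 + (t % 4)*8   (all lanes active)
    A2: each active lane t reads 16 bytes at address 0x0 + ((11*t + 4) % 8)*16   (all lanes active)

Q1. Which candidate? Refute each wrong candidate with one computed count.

A: A2 gives 1 transaction, not 2
B: A1 gives 2 transactions, not 1
C: A2 gives 1 transaction, not 2
E: A1 gives 4 transactions, not 1
D: all counts match (1,2)

Answer: D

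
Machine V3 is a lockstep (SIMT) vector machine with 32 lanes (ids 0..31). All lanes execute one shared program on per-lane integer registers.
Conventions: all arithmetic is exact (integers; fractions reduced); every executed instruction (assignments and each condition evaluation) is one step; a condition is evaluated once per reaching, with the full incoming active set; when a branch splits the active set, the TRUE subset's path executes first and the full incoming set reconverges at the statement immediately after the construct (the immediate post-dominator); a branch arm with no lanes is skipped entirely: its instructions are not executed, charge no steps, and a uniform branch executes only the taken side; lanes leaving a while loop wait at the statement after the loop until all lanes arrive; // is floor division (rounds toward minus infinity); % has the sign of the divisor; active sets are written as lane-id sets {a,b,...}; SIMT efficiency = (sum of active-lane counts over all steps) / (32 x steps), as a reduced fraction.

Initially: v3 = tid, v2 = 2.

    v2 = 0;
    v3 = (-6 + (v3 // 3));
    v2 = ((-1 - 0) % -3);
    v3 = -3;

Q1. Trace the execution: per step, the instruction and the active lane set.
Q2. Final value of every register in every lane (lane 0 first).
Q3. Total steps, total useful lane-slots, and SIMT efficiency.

step 0: v2 <- 0                      {0,1,2,3,4,5,6,7,8,9,10,11,12,13,14,15,16,17,18,19,20,21,22,23,24,25,26,27,28,29,30,31}
step 1: v3 <- (-6 + (v3 // 3))       {0,1,2,3,4,5,6,7,8,9,10,11,12,13,14,15,16,17,18,19,20,21,22,23,24,25,26,27,28,29,30,31}
step 2: v2 <- ((-1 - 0) % -3)        {0,1,2,3,4,5,6,7,8,9,10,11,12,13,14,15,16,17,18,19,20,21,22,23,24,25,26,27,28,29,30,31}
step 3: v3 <- -3                     {0,1,2,3,4,5,6,7,8,9,10,11,12,13,14,15,16,17,18,19,20,21,22,23,24,25,26,27,28,29,30,31}

Answer: 4 steps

v3: -3,-3,-3,-3,-3,-3,-3,-3,-3,-3,-3,-3,-3,-3,-3,-3,-3,-3,-3,-3,-3,-3,-3,-3,-3,-3,-3,-3,-3,-3,-3,-3
v2: -1,-1,-1,-1,-1,-1,-1,-1,-1,-1,-1,-1,-1,-1,-1,-1,-1,-1,-1,-1,-1,-1,-1,-1,-1,-1,-1,-1,-1,-1,-1,-1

steps = 4; useful = 128; efficiency = 128/128 = 1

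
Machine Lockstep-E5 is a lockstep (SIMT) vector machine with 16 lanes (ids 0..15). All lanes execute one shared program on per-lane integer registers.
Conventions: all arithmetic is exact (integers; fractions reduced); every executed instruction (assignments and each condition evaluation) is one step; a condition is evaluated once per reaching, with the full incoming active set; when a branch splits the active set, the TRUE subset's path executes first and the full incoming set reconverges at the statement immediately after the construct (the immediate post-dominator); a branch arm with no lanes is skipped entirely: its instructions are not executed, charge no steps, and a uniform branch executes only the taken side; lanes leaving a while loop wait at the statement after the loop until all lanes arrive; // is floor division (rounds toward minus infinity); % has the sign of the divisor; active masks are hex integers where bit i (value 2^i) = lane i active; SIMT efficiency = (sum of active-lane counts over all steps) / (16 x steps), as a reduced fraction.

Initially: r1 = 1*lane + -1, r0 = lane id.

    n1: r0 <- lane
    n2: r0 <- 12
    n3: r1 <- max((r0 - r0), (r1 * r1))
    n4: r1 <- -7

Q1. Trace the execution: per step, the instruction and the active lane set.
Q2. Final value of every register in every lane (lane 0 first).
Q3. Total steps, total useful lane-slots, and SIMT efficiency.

step 0: r0 <- lane                   0xffff
step 1: r0 <- 12                     0xffff
step 2: r1 <- max((r0 - r0), (r1 * r1)) 0xffff
step 3: r1 <- -7                     0xffff

Answer: 4 steps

r1: -7,-7,-7,-7,-7,-7,-7,-7,-7,-7,-7,-7,-7,-7,-7,-7
r0: 12,12,12,12,12,12,12,12,12,12,12,12,12,12,12,12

steps = 4; useful = 64; efficiency = 64/64 = 1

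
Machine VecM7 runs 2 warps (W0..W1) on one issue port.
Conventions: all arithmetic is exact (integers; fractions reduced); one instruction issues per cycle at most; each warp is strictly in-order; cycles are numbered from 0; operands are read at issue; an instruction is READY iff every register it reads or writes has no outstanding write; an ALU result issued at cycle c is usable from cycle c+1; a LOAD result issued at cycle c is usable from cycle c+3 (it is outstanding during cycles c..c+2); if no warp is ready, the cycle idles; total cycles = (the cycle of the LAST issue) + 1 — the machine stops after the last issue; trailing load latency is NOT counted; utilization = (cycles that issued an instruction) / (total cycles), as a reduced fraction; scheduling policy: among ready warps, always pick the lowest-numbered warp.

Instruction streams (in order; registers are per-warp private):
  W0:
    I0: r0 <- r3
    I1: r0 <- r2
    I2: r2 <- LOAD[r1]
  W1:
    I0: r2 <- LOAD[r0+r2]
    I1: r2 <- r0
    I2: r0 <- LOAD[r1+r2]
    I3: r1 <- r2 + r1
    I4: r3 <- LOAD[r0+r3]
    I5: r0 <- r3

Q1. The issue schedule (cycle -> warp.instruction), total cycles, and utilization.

cycle 0: W0.I0
cycle 1: W0.I1
cycle 2: W0.I2
cycle 3: W1.I0
cycle 4: idle
cycle 5: idle
cycle 6: W1.I1
cycle 7: W1.I2
cycle 8: W1.I3
cycle 9: idle
cycle 10: W1.I4
cycle 11: idle
cycle 12: idle
cycle 13: W1.I5

Answer: 14 cycles, utilization 9/14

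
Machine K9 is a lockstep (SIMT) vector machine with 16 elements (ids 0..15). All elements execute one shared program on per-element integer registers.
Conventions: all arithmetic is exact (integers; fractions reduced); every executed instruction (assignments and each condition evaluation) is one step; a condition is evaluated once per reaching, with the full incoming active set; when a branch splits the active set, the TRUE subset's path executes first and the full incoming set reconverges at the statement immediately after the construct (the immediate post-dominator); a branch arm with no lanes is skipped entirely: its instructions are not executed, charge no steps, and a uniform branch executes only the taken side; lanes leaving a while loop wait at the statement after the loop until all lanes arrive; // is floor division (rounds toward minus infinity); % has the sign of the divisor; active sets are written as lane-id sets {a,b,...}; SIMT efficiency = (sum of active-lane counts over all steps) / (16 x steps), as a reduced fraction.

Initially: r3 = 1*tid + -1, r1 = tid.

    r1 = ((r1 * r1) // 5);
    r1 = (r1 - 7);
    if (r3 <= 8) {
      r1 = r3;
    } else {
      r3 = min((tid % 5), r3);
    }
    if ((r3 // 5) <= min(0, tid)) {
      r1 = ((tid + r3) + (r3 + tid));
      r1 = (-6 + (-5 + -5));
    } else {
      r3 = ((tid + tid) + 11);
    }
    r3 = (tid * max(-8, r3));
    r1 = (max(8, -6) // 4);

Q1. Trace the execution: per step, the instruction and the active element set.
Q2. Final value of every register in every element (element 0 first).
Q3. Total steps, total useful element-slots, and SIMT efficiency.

step 0: r1 <- ((r1 * r1) // 5)       {0,1,2,3,4,5,6,7,8,9,10,11,12,13,14,15}
step 1: r1 <- (r1 - 7)               {0,1,2,3,4,5,6,7,8,9,10,11,12,13,14,15}
step 2: eval (r3 <= 8)               {0,1,2,3,4,5,6,7,8,9,10,11,12,13,14,15}
step 3: r1 <- r3                     {0,1,2,3,4,5,6,7,8,9}
step 4: r3 <- min((tid % 5), r3)     {10,11,12,13,14,15}
step 5: eval ((r3 // 5) <= min(0, tid)) {0,1,2,3,4,5,6,7,8,9,10,11,12,13,14,15}
step 6: r1 <- ((tid + r3) + (r3 + tid)) {0,1,2,3,4,5,10,11,12,13,14,15}
step 7: r1 <- (-6 + (-5 + -5))       {0,1,2,3,4,5,10,11,12,13,14,15}
step 8: r3 <- ((tid + tid) + 11)     {6,7,8,9}
step 9: r3 <- (tid * max(-8, r3))    {0,1,2,3,4,5,6,7,8,9,10,11,12,13,14,15}
step 10: r1 <- (max(8, -6) // 4)      {0,1,2,3,4,5,6,7,8,9,10,11,12,13,14,15}

Answer: 11 steps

r3: 0,0,2,6,12,20,138,175,216,261,0,11,24,39,56,0
r1: 2,2,2,2,2,2,2,2,2,2,2,2,2,2,2,2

steps = 11; useful = 140; efficiency = 140/176 = 35/44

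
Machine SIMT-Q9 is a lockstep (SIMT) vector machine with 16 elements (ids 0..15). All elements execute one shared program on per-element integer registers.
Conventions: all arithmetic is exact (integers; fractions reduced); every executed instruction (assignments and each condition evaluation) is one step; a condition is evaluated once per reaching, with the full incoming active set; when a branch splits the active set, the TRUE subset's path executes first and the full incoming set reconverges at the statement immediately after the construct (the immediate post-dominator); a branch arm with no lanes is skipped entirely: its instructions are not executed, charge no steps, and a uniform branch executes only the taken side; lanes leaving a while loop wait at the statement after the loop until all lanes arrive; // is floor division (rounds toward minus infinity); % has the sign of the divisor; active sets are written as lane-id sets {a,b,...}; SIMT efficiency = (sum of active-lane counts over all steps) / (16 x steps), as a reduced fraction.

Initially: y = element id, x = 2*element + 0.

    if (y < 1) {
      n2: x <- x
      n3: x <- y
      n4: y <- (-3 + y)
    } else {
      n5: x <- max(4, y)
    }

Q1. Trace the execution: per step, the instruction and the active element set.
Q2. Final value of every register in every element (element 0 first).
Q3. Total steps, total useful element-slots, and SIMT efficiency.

step 0: eval (y < 1)                 {0,1,2,3,4,5,6,7,8,9,10,11,12,13,14,15}
step 1: x <- x                       {0}
step 2: x <- y                       {0}
step 3: y <- (-3 + y)                {0}
step 4: x <- max(4, y)               {1,2,3,4,5,6,7,8,9,10,11,12,13,14,15}

Answer: 5 steps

y: -3,1,2,3,4,5,6,7,8,9,10,11,12,13,14,15
x: 0,4,4,4,4,5,6,7,8,9,10,11,12,13,14,15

steps = 5; useful = 34; efficiency = 34/80 = 17/40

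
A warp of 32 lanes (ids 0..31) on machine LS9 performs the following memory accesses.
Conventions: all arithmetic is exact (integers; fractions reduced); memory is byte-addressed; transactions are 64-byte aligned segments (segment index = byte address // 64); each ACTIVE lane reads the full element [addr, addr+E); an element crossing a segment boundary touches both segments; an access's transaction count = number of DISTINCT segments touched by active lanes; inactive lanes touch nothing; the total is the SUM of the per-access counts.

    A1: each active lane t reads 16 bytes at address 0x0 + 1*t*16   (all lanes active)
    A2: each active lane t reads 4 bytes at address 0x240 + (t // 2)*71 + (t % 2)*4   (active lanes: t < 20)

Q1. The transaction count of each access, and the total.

A1: 8 transactions
A2: 11 transactions

Answer: 8,11; total 19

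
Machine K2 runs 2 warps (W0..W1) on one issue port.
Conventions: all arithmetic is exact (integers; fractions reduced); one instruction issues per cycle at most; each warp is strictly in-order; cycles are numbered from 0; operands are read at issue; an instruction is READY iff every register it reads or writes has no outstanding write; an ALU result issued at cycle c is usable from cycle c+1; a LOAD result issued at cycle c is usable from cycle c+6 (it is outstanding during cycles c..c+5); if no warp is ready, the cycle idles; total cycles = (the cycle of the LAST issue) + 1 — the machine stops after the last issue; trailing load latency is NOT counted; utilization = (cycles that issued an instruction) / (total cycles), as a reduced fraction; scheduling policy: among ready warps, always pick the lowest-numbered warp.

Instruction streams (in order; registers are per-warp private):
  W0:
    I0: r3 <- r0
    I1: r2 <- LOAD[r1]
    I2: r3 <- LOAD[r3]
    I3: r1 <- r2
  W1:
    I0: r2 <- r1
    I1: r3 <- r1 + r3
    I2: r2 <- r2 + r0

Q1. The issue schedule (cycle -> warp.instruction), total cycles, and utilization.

cycle 0: W0.I0
cycle 1: W0.I1
cycle 2: W0.I2
cycle 3: W1.I0
cycle 4: W1.I1
cycle 5: W1.I2
cycle 6: idle
cycle 7: W0.I3

Answer: 8 cycles, utilization 7/8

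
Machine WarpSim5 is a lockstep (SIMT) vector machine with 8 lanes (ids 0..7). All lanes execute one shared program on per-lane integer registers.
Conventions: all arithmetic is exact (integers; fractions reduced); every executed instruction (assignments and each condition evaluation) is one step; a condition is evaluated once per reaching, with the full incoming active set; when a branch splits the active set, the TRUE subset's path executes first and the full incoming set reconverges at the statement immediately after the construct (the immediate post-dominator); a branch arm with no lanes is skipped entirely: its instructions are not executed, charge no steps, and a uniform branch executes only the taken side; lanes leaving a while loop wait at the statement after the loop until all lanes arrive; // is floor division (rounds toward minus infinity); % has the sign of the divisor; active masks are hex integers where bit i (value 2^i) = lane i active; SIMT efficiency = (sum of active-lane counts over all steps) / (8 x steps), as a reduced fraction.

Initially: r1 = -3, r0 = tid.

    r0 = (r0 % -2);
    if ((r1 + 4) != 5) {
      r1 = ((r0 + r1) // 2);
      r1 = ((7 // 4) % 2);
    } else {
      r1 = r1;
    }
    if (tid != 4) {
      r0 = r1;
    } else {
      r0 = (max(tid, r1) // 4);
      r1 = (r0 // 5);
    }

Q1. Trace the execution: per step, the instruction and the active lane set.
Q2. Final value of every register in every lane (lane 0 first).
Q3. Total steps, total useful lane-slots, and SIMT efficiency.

step 0: r0 <- (r0 % -2)              0xff
step 1: eval ((r1 + 4) != 5)         0xff
step 2: r1 <- ((r0 + r1) // 2)       0xff
step 3: r1 <- ((7 // 4) % 2)         0xff
step 4: eval (tid != 4)              0xff
step 5: r0 <- r1                     0xef
step 6: r0 <- (max(tid, r1) // 4)    0x10
step 7: r1 <- (r0 // 5)              0x10

Answer: 8 steps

r1: 1,1,1,1,0,1,1,1
r0: 1,1,1,1,1,1,1,1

steps = 8; useful = 49; efficiency = 49/64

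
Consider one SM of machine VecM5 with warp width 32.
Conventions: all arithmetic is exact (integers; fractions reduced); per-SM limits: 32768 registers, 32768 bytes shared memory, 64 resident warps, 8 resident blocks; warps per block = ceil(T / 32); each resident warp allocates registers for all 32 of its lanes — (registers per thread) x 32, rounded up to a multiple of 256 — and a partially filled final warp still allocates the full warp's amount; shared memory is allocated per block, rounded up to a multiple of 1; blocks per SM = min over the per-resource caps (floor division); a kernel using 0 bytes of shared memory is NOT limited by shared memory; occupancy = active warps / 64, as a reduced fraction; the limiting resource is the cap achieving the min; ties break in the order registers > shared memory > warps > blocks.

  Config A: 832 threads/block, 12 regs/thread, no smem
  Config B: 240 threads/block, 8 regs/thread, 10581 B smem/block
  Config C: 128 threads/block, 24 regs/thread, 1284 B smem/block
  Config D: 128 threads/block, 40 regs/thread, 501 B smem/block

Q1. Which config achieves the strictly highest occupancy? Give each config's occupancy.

occupancies: A 13/16, B 3/8, C 1/2, D 3/8

Answer: A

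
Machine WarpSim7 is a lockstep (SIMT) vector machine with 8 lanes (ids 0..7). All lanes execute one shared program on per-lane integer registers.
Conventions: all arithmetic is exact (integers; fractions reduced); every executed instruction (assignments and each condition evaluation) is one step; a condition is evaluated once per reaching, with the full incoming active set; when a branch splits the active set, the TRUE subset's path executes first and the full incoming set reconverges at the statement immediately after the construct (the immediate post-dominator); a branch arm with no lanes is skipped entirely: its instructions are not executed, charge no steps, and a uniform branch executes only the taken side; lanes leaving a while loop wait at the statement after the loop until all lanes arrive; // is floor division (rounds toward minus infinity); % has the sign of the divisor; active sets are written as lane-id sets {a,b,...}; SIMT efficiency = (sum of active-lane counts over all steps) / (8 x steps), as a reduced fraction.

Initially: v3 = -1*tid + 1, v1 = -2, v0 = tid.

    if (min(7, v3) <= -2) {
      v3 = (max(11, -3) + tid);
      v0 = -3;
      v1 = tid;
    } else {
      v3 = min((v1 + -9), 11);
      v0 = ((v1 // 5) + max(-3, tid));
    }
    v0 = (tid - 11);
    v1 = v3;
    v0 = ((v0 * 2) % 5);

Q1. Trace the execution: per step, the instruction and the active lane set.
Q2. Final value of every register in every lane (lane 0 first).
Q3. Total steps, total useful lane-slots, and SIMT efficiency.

step 0: eval (min(7, v3) <= -2)      {0,1,2,3,4,5,6,7}
step 1: v3 <- (max(11, -3) + tid)    {3,4,5,6,7}
step 2: v0 <- -3                     {3,4,5,6,7}
step 3: v1 <- tid                    {3,4,5,6,7}
step 4: v3 <- min((v1 + -9), 11)     {0,1,2}
step 5: v0 <- ((v1 // 5) + max(-3, tid)) {0,1,2}
step 6: v0 <- (tid - 11)             {0,1,2,3,4,5,6,7}
step 7: v1 <- v3                     {0,1,2,3,4,5,6,7}
step 8: v0 <- ((v0 * 2) % 5)         {0,1,2,3,4,5,6,7}

Answer: 9 steps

v3: -11,-11,-11,14,15,16,17,18
v1: -11,-11,-11,14,15,16,17,18
v0: 3,0,2,4,1,3,0,2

steps = 9; useful = 53; efficiency = 53/72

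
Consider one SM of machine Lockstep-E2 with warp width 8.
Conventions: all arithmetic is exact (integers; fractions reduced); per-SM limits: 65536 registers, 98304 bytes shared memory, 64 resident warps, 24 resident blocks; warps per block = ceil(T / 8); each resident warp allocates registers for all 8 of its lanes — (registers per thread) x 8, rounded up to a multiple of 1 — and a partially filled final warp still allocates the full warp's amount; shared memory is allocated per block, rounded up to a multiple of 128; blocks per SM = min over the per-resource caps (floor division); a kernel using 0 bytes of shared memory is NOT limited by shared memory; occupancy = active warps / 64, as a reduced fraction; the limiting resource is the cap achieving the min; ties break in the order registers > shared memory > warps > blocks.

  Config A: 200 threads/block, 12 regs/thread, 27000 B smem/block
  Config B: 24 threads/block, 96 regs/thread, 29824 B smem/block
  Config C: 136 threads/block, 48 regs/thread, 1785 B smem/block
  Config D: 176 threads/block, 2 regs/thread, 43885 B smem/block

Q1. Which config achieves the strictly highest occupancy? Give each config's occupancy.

occupancies: A 25/32, B 9/64, C 51/64, D 11/16

Answer: C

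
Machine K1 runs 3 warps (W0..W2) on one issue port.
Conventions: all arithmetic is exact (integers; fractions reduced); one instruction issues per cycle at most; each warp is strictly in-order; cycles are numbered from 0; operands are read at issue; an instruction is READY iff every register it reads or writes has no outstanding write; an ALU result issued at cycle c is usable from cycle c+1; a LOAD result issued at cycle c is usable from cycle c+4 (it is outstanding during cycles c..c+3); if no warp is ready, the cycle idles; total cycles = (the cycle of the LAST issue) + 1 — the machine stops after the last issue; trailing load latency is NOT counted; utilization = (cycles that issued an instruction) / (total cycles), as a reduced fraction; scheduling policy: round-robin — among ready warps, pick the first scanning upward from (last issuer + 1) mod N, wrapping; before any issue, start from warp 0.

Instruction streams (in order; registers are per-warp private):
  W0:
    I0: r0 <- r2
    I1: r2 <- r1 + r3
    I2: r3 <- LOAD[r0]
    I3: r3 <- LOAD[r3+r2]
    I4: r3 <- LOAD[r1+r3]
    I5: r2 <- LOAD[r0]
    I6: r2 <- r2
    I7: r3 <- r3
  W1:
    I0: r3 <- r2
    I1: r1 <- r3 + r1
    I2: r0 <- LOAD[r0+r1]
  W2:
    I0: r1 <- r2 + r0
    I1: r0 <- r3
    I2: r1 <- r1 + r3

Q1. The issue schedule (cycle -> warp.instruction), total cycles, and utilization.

cycle 0: W0.I0
cycle 1: W1.I0
cycle 2: W2.I0
cycle 3: W0.I1
cycle 4: W1.I1
cycle 5: W2.I1
cycle 6: W0.I2
cycle 7: W1.I2
cycle 8: W2.I2
cycle 9: idle
cycle 10: W0.I3
cycle 11: idle
cycle 12: idle
cycle 13: idle
cycle 14: W0.I4
cycle 15: W0.I5
cycle 16: idle
cycle 17: idle
cycle 18: idle
cycle 19: W0.I6
cycle 20: W0.I7

Answer: 21 cycles, utilization 2/3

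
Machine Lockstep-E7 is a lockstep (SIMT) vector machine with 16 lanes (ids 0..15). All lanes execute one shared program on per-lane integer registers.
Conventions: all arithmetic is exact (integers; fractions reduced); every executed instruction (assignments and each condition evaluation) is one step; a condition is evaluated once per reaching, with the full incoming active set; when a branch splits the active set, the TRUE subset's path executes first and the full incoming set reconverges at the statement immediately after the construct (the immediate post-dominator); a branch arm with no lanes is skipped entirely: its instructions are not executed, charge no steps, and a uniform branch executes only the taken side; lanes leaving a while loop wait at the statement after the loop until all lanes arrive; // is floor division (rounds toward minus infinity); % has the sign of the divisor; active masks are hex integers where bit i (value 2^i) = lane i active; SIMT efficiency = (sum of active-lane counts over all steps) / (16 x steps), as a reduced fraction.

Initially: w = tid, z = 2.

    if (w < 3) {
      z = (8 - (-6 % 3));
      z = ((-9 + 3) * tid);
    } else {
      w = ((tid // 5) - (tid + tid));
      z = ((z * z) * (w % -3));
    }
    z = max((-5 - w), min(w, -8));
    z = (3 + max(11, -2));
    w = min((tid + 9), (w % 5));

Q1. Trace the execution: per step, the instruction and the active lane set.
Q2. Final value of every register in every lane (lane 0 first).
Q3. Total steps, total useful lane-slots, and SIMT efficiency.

step 0: eval (w < 3)                 0xffff
step 1: z <- (8 - (-6 % 3))          0x0007
step 2: z <- ((-9 + 3) * tid)        0x0007
step 3: w <- ((tid // 5) - (tid + tid)) 0xfff8
step 4: z <- ((z * z) * (w % -3))    0xfff8
step 5: z <- max((-5 - w), min(w, -8)) 0xffff
step 6: z <- (3 + max(11, -2))       0xffff
step 7: w <- min((tid + 9), (w % 5)) 0xffff

Answer: 8 steps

w: 0,1,2,4,2,1,4,2,0,3,2,0,3,1,4,3
z: 14,14,14,14,14,14,14,14,14,14,14,14,14,14,14,14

steps = 8; useful = 96; efficiency = 96/128 = 3/4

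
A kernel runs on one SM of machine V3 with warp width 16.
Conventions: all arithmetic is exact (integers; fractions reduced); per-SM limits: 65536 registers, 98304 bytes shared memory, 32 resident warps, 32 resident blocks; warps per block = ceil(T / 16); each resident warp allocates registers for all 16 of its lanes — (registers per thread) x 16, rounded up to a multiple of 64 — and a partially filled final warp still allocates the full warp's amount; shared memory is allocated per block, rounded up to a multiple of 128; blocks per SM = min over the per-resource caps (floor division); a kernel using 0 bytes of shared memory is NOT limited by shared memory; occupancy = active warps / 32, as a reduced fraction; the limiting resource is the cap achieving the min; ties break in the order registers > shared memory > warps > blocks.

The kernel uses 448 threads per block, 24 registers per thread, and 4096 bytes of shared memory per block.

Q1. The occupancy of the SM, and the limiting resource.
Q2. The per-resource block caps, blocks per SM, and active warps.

Answer: occupancy 7/8, limited by warps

registers: 6 blocks
shared memory: 24 blocks
warps: 1 block
blocks: 32 blocks

Answer: 1 block, 28 active warps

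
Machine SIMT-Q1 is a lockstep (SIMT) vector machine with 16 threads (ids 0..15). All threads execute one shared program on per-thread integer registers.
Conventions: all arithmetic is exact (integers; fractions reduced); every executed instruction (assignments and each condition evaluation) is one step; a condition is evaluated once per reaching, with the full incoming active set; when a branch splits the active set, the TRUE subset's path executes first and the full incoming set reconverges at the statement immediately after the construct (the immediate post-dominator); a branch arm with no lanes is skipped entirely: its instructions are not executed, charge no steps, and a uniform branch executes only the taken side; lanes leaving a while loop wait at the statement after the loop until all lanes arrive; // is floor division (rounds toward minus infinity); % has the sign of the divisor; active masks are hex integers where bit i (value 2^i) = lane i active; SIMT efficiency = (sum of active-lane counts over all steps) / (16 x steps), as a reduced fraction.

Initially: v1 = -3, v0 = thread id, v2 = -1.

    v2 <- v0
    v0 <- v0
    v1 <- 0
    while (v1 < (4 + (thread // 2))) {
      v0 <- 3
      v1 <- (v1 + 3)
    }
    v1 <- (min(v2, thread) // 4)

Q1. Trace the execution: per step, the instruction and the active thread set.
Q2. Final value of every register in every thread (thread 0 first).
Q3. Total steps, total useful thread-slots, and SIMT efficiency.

step 0: v2 <- v0                     0xffff
step 1: v0 <- v0                     0xffff
step 2: v1 <- 0                      0xffff
step 3: eval (v1 < (4 + (thread // 2))) 0xffff
step 4: v0 <- 3                      0xffff
step 5: v1 <- (v1 + 3)               0xffff
step 6: eval (v1 < (4 + (thread // 2))) 0xffff
step 7: v0 <- 3                      0xffff
step 8: v1 <- (v1 + 3)               0xffff
step 9: eval (v1 < (4 + (thread // 2))) 0xffff
step 10: v0 <- 3                      0xffc0
step 11: v1 <- (v1 + 3)               0xffc0
step 12: eval (v1 < (4 + (thread // 2))) 0xffc0
step 13: v0 <- 3                      0xf000
step 14: v1 <- (v1 + 3)               0xf000
step 15: eval (v1 < (4 + (thread // 2))) 0xf000
step 16: v1 <- (min(v2, thread) // 4) 0xffff

Answer: 17 steps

v1: 0,0,0,0,1,1,1,1,2,2,2,2,3,3,3,3
v0: 3,3,3,3,3,3,3,3,3,3,3,3,3,3,3,3
v2: 0,1,2,3,4,5,6,7,8,9,10,11,12,13,14,15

steps = 17; useful = 218; efficiency = 218/272 = 109/136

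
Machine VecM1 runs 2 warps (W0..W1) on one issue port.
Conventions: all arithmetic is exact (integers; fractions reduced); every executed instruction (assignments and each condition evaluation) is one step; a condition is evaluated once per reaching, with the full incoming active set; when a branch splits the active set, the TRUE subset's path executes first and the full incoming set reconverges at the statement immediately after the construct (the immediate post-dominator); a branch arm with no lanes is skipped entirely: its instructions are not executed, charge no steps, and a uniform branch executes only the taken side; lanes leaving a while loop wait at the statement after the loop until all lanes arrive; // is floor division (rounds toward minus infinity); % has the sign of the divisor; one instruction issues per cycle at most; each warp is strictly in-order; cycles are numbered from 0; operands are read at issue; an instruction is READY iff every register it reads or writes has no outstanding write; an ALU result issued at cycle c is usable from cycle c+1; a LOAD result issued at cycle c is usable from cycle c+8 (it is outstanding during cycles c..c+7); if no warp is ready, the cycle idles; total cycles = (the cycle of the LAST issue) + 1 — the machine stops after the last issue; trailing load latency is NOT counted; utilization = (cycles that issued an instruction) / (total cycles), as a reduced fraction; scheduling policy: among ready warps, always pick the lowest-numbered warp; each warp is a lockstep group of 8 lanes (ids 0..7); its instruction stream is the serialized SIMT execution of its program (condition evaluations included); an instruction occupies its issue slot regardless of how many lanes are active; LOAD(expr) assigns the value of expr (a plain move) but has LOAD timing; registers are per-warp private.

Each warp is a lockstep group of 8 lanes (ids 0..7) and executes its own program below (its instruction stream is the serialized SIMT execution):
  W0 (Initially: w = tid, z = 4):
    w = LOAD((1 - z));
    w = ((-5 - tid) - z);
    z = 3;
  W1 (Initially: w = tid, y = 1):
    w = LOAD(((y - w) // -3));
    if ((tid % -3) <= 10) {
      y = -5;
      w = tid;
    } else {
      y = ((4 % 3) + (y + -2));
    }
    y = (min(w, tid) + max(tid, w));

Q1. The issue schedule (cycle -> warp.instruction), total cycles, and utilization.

cycle 0: W0.I0
cycle 1: W1.I0
cycle 2: W1.I1
cycle 3: W1.I2
cycle 4: idle
cycle 5: idle
cycle 6: idle
cycle 7: idle
cycle 8: W0.I1
cycle 9: W0.I2
cycle 10: W1.I3
cycle 11: W1.I4

Answer: 12 cycles, utilization 2/3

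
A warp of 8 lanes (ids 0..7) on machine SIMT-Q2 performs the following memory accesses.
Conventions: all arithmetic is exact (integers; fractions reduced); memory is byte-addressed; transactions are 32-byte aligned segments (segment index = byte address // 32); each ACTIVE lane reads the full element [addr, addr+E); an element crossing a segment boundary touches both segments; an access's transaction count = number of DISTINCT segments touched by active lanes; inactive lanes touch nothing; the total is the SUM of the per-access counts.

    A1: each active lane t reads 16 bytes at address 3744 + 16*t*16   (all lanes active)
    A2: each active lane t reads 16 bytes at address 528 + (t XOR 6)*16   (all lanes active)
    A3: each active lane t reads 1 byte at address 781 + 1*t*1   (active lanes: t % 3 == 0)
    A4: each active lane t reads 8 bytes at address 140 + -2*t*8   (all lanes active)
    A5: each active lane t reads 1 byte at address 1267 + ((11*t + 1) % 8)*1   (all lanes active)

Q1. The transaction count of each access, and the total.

A1: 8 transactions
A2: 5 transactions
A3: 1 transaction
A4: 5 transactions
A5: 1 transaction

Answer: 8,5,1,5,1; total 20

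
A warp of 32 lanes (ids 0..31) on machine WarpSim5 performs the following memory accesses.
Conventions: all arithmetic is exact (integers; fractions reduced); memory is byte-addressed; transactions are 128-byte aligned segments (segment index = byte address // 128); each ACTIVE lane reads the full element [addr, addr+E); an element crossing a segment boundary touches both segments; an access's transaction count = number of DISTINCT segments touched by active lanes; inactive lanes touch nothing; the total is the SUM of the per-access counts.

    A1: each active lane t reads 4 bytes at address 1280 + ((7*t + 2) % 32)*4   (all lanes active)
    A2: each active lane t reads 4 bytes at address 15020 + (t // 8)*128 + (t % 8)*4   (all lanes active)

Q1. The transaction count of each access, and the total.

A1: 1 transaction
A2: 4 transactions

Answer: 1,4; total 5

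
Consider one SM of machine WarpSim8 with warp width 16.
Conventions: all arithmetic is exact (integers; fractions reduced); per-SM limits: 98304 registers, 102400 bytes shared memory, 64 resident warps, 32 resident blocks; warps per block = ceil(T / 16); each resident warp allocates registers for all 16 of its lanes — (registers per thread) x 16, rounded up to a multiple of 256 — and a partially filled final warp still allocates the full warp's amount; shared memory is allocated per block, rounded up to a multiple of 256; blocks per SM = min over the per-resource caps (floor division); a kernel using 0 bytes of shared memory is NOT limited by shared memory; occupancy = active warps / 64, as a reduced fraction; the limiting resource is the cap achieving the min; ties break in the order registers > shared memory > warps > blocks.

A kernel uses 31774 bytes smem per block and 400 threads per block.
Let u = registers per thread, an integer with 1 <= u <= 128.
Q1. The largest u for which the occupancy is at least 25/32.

Answer: u = 112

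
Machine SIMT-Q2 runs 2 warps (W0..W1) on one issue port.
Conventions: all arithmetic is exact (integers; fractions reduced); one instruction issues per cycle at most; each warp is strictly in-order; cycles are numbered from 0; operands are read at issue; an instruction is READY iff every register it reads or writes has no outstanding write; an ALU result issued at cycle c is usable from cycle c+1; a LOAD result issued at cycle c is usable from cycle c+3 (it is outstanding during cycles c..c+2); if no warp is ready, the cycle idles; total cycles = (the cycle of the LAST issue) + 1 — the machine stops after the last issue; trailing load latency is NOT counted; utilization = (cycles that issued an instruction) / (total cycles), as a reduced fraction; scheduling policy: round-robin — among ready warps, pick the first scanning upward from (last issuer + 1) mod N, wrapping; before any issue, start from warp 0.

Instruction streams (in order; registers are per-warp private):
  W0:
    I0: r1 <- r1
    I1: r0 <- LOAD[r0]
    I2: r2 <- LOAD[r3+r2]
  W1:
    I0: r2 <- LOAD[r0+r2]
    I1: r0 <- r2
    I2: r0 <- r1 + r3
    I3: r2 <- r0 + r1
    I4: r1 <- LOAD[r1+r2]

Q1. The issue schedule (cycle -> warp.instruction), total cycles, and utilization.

cycle 0: W0.I0
cycle 1: W1.I0
cycle 2: W0.I1
cycle 3: W0.I2
cycle 4: W1.I1
cycle 5: W1.I2
cycle 6: W1.I3
cycle 7: W1.I4

Answer: 8 cycles, utilization 1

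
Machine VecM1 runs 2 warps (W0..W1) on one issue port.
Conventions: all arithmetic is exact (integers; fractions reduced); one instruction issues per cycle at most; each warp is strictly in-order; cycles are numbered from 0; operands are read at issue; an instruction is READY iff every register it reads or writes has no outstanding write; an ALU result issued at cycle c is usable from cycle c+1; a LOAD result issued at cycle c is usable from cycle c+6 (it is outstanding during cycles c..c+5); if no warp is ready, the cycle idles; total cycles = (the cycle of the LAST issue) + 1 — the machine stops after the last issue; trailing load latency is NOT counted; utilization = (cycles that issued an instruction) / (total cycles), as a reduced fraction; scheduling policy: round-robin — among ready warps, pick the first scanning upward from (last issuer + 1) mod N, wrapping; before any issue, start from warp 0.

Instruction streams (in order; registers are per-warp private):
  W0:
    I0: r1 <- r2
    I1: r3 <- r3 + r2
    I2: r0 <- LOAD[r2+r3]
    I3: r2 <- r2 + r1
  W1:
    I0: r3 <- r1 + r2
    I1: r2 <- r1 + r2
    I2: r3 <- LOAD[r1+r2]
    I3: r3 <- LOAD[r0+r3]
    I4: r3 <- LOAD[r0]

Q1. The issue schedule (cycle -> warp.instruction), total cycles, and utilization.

cycle 0: W0.I0
cycle 1: W1.I0
cycle 2: W0.I1
cycle 3: W1.I1
cycle 4: W0.I2
cycle 5: W1.I2
cycle 6: W0.I3
cycle 7: idle
cycle 8: idle
cycle 9: idle
cycle 10: idle
cycle 11: W1.I3
cycle 12: idle
cycle 13: idle
cycle 14: idle
cycle 15: idle
cycle 16: idle
cycle 17: W1.I4

Answer: 18 cycles, utilization 1/2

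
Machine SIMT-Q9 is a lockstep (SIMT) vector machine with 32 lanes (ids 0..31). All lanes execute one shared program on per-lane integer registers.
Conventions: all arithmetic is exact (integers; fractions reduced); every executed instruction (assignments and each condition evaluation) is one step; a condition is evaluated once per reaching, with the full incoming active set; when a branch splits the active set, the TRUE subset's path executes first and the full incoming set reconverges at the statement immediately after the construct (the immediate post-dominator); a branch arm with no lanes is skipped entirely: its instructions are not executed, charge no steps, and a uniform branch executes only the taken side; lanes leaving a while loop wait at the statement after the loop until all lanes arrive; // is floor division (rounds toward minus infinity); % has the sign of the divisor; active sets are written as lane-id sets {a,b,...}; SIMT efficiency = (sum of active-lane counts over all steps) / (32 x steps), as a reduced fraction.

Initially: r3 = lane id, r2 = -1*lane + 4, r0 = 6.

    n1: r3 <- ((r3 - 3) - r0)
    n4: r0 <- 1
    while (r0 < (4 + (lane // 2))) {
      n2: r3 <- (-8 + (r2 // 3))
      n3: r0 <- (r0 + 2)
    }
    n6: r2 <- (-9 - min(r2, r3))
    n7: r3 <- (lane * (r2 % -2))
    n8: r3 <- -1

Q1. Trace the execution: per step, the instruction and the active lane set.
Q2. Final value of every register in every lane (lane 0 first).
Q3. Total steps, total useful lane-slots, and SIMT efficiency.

step 0: r3 <- ((r3 - 3) - r0)        {0,1,2,3,4,5,6,7,8,9,10,11,12,13,14,15,16,17,18,19,20,21,22,23,24,25,26,27,28,29,30,31}
step 1: r0 <- 1                      {0,1,2,3,4,5,6,7,8,9,10,11,12,13,14,15,16,17,18,19,20,21,22,23,24,25,26,27,28,29,30,31}
step 2: eval (r0 < (4 + (lane // 2))) {0,1,2,3,4,5,6,7,8,9,10,11,12,13,14,15,16,17,18,19,20,21,22,23,24,25,26,27,28,29,30,31}
step 3: r3 <- (-8 + (r2 // 3))       {0,1,2,3,4,5,6,7,8,9,10,11,12,13,14,15,16,17,18,19,20,21,22,23,24,25,26,27,28,29,30,31}
step 4: r0 <- (r0 + 2)               {0,1,2,3,4,5,6,7,8,9,10,11,12,13,14,15,16,17,18,19,20,21,22,23,24,25,26,27,28,29,30,31}
step 5: eval (r0 < (4 + (lane // 2))) {0,1,2,3,4,5,6,7,8,9,10,11,12,13,14,15,16,17,18,19,20,21,22,23,24,25,26,27,28,29,30,31}
step 6: r3 <- (-8 + (r2 // 3))       {0,1,2,3,4,5,6,7,8,9,10,11,12,13,14,15,16,17,18,19,20,21,22,23,24,25,26,27,28,29,30,31}
step 7: r0 <- (r0 + 2)               {0,1,2,3,4,5,6,7,8,9,10,11,12,13,14,15,16,17,18,19,20,21,22,23,24,25,26,27,28,29,30,31}
step 8: eval (r0 < (4 + (lane // 2))) {0,1,2,3,4,5,6,7,8,9,10,11,12,13,14,15,16,17,18,19,20,21,22,23,24,25,26,27,28,29,30,31}
step 9: r3 <- (-8 + (r2 // 3))       {4,5,6,7,8,9,10,11,12,13,14,15,16,17,18,19,20,21,22,23,24,25,26,27,28,29,30,31}
step 10: r0 <- (r0 + 2)               {4,5,6,7,8,9,10,11,12,13,14,15,16,17,18,19,20,21,22,23,24,25,26,27,28,29,30,31}
step 11: eval (r0 < (4 + (lane // 2))) {4,5,6,7,8,9,10,11,12,13,14,15,16,17,18,19,20,21,22,23,24,25,26,27,28,29,30,31}
step 12: r3 <- (-8 + (r2 // 3))       {8,9,10,11,12,13,14,15,16,17,18,19,20,21,22,23,24,25,26,27,28,29,30,31}
step 13: r0 <- (r0 + 2)               {8,9,10,11,12,13,14,15,16,17,18,19,20,21,22,23,24,25,26,27,28,29,30,31}
step 14: eval (r0 < (4 + (lane // 2))) {8,9,10,11,12,13,14,15,16,17,18,19,20,21,22,23,24,25,26,27,28,29,30,31}
step 15: r3 <- (-8 + (r2 // 3))       {12,13,14,15,16,17,18,19,20,21,22,23,24,25,26,27,28,29,30,31}
step 16: r0 <- (r0 + 2)               {12,13,14,15,16,17,18,19,20,21,22,23,24,25,26,27,28,29,30,31}
step 17: eval (r0 < (4 + (lane // 2))) {12,13,14,15,16,17,18,19,20,21,22,23,24,25,26,27,28,29,30,31}
step 18: r3 <- (-8 + (r2 // 3))       {16,17,18,19,20,21,22,23,24,25,26,27,28,29,30,31}
step 19: r0 <- (r0 + 2)               {16,17,18,19,20,21,22,23,24,25,26,27,28,29,30,31}
step 20: eval (r0 < (4 + (lane // 2))) {16,17,18,19,20,21,22,23,24,25,26,27,28,29,30,31}
step 21: r3 <- (-8 + (r2 // 3))       {20,21,22,23,24,25,26,27,28,29,30,31}
step 22: r0 <- (r0 + 2)               {20,21,22,23,24,25,26,27,28,29,30,31}
step 23: eval (r0 < (4 + (lane // 2))) {20,21,22,23,24,25,26,27,28,29,30,31}
step 24: r3 <- (-8 + (r2 // 3))       {24,25,26,27,28,29,30,31}
step 25: r0 <- (r0 + 2)               {24,25,26,27,28,29,30,31}
step 26: eval (r0 < (4 + (lane // 2))) {24,25,26,27,28,29,30,31}
step 27: r3 <- (-8 + (r2 // 3))       {28,29,30,31}
step 28: r0 <- (r0 + 2)               {28,29,30,31}
step 29: eval (r0 < (4 + (lane // 2))) {28,29,30,31}
step 30: r2 <- (-9 - min(r2, r3))     {0,1,2,3,4,5,6,7,8,9,10,11,12,13,14,15,16,17,18,19,20,21,22,23,24,25,26,27,28,29,30,31}
step 31: r3 <- (lane * (r2 % -2))     {0,1,2,3,4,5,6,7,8,9,10,11,12,13,14,15,16,17,18,19,20,21,22,23,24,25,26,27,28,29,30,31}
step 32: r3 <- -1                     {0,1,2,3,4,5,6,7,8,9,10,11,12,13,14,15,16,17,18,19,20,21,22,23,24,25,26,27,28,29,30,31}

Answer: 33 steps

r3: -1,-1,-1,-1,-1,-1,-1,-1,-1,-1,-1,-1,-1,-1,-1,-1,-1,-1,-1,-1,-1,-1,-1,-1,-1,-1,-1,-1,-1,-1,-1,-1
r2: -2,-2,-1,-1,-1,0,0,0,1,1,1,2,2,2,3,3,3,4,5,6,7,8,9,10,11,12,13,14,15,16,17,18
r0: 5,5,5,5,7,7,7,7,9,9,9,9,11,11,11,11,13,13,13,13,15,15,15,15,17,17,17,17,19,19,19,19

steps = 33; useful = 720; efficiency = 720/1056 = 15/22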